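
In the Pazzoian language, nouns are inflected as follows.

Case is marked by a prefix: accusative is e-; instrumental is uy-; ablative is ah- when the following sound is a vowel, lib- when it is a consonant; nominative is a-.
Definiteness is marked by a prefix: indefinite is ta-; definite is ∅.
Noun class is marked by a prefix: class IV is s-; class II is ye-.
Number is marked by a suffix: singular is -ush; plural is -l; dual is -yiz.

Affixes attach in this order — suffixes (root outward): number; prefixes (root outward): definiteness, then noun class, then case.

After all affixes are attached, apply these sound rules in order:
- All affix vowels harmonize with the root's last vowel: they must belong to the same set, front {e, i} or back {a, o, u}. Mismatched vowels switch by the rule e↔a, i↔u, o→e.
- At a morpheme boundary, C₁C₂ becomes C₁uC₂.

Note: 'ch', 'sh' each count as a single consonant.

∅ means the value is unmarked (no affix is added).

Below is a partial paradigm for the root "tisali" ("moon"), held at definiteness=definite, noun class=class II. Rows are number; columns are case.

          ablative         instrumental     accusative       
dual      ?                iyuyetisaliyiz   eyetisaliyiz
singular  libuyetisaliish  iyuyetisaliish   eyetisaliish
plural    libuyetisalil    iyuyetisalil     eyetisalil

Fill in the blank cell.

Attach number dual -yiz → tisaliyiz.
definiteness = definite: zero marking, form stays tisaliyiz.
Attach noun class class II ye- → yetisaliyiz.
Attach case ablative lib- (before consonant 'y') → libyetisaliyiz.
Vowel harmony: no change.
Apply epenthesis: libyetisaliyiz → libuyetisaliyiz.

libuyetisaliyiz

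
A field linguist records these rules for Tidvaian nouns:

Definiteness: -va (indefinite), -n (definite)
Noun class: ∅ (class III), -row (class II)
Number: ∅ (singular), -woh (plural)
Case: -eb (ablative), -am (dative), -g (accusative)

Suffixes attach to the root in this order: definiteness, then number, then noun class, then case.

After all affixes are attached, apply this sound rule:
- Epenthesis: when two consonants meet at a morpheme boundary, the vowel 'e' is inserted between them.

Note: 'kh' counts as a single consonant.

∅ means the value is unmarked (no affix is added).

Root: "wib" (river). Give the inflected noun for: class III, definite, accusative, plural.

wibenewoheg

Attach definiteness definite -n → wibn.
Attach number plural -woh → wibnwoh.
noun class = class III: zero marking, form stays wibnwoh.
Attach case accusative -g → wibnwohg.
Apply epenthesis: wibnwohg → wibenewoheg.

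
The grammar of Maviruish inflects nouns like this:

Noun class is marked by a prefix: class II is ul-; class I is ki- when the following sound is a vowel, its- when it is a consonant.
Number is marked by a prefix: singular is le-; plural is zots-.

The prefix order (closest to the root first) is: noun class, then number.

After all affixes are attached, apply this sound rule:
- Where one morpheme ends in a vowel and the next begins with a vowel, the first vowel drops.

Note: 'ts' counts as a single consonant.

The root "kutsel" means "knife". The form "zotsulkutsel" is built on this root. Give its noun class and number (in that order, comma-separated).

class II, plural

Segment: zots-ul-kutsel.
noun class: ul- → class II.
number: zots- → plural.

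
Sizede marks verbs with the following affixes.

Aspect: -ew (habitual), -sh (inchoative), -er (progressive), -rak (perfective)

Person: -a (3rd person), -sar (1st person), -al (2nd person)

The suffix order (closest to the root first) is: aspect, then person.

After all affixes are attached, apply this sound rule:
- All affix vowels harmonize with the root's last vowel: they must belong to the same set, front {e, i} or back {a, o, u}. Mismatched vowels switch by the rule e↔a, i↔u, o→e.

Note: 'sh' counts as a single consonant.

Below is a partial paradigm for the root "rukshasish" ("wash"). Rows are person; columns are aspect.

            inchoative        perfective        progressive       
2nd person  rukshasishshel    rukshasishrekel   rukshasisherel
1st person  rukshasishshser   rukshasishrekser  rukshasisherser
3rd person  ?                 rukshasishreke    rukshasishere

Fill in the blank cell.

Attach aspect inchoative -sh → rukshasishsh.
Attach person 3rd person -a → rukshasishsha.
Apply vowel harmony: rukshasishsha → rukshasishshe.

rukshasishshe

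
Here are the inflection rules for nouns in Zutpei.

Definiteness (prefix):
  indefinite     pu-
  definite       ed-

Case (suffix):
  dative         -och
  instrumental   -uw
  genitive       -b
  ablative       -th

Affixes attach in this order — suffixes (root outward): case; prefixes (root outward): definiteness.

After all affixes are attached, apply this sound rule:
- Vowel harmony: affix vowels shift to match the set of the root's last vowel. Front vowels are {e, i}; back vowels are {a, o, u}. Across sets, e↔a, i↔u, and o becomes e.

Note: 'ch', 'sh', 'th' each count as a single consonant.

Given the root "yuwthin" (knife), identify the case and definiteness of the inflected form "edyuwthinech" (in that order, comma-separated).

dative, definite

Segment: ed-yuwthin-och.
case: -och → dative.
definiteness: ed- → definite.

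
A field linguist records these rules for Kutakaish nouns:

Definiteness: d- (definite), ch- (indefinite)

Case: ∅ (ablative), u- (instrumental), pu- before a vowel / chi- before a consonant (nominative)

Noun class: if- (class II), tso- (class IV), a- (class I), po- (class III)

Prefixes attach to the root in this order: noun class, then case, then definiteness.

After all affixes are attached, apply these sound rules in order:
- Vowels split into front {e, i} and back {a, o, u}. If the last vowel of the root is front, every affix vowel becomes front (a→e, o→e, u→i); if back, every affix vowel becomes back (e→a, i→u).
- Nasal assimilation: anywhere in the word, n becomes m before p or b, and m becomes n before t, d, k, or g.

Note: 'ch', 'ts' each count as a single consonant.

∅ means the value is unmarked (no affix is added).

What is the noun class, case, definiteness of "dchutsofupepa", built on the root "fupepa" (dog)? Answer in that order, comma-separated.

class IV, nominative, definite

Segment: d-chi-tso-fupepa.
noun class: tso- → class IV.
case: pu/chi- → nominative.
definiteness: d- → definite.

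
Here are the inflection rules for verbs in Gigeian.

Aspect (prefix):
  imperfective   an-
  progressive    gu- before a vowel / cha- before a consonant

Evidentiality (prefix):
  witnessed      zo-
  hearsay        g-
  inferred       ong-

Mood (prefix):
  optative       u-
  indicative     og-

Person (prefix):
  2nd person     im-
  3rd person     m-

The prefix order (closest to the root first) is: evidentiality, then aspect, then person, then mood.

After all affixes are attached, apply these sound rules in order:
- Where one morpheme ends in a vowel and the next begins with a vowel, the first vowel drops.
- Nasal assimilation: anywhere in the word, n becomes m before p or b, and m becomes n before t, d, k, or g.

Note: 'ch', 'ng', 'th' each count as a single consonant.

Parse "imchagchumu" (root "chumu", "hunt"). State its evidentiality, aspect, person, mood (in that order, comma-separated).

hearsay, progressive, 2nd person, optative

Segment: u-im-cha-g-chumu.
evidentiality: g- → hearsay.
aspect: gu/cha- → progressive.
person: im- → 2nd person.
mood: u- → optative.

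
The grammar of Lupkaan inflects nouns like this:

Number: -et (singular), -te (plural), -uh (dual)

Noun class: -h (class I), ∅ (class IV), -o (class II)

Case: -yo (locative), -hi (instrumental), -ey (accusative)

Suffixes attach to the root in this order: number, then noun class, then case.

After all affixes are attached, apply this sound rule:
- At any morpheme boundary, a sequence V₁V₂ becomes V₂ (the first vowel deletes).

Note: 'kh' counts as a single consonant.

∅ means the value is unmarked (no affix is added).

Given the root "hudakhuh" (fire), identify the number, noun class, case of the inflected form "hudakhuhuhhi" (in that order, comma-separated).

Segment: hudakhuh-uh-hi.
number: -uh → dual.
noun class: ∅ → class IV.
case: -hi → instrumental.

dual, class IV, instrumental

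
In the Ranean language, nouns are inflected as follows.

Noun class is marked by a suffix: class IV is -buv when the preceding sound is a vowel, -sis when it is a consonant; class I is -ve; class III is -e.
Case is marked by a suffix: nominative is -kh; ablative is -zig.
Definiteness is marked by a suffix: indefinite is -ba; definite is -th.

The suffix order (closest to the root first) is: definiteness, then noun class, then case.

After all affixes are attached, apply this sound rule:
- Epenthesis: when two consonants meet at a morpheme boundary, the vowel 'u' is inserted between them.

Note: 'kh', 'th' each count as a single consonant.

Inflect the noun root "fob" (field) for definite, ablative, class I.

fobuthuvezig

Attach definiteness definite -th → fobth.
Attach noun class class I -ve → fobthve.
Attach case ablative -zig → fobthvezig.
Apply epenthesis: fobthvezig → fobuthuvezig.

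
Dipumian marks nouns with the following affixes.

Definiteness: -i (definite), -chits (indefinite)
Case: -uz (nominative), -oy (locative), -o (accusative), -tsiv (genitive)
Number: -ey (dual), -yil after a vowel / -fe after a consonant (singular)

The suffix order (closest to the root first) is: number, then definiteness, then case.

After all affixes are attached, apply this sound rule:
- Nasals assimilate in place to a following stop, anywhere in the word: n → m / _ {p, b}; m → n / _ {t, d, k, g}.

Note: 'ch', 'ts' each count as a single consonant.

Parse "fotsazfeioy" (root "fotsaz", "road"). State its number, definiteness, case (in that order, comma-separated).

singular, definite, locative

Segment: fotsaz-fe-i-oy.
number: -yil/fe → singular.
definiteness: -i → definite.
case: -oy → locative.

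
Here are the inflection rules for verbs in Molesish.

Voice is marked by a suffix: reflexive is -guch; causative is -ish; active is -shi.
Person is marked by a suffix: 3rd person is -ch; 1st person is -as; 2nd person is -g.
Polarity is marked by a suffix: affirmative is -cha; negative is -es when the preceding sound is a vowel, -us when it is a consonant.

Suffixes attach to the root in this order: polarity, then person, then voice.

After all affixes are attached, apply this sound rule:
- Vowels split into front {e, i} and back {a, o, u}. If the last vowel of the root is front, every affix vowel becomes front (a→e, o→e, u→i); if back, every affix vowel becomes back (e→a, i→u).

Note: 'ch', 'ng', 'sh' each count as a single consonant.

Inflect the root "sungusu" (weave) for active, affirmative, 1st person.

sungusuchaasshu

Attach polarity affirmative -cha → sungusucha.
Attach person 1st person -as → sungusuchaas.
Attach voice active -shi → sungusuchaasshi.
Apply vowel harmony: sungusuchaasshi → sungusuchaasshu.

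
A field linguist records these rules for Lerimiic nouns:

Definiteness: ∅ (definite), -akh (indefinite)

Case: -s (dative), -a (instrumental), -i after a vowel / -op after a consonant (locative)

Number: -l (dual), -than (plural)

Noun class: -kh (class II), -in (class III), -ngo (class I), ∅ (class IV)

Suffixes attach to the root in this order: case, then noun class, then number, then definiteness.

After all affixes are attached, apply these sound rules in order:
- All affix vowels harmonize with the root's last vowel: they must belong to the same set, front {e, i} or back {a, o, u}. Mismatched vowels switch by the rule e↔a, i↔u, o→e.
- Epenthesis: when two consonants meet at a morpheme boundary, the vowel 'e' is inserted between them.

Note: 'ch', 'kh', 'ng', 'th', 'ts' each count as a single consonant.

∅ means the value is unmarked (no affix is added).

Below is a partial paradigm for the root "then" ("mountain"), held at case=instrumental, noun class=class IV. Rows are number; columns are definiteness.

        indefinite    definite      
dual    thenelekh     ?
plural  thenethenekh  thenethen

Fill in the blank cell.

thenel

Attach case instrumental -a → thena.
noun class = class IV: zero marking, form stays thena.
Attach number dual -l → thenal.
definiteness = definite: zero marking, form stays thenal.
Apply vowel harmony: thenal → thenel.
Epenthesis: no change.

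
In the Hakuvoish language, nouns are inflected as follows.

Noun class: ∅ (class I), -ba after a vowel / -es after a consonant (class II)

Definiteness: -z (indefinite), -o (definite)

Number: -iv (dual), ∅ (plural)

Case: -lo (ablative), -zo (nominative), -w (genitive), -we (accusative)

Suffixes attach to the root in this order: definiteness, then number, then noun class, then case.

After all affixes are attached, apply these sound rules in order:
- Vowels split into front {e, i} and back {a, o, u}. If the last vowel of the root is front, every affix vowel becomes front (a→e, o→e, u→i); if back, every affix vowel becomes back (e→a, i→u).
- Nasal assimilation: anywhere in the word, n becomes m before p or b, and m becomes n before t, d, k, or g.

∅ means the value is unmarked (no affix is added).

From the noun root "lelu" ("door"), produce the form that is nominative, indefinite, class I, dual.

leluzuvzo

Attach definiteness indefinite -z → leluz.
Attach number dual -iv → leluziv.
noun class = class I: zero marking, form stays leluziv.
Attach case nominative -zo → leluzivzo.
Apply vowel harmony: leluzivzo → leluzuvzo.
Nasal assimilation: no change.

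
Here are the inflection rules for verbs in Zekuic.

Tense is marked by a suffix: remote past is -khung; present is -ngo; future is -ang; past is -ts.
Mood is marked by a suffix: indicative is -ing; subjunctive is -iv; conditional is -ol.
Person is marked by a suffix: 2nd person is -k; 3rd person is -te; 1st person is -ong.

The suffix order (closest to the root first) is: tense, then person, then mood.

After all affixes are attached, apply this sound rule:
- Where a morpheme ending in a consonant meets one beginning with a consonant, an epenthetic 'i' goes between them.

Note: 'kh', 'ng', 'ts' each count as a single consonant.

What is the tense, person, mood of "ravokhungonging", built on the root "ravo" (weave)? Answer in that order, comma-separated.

Segment: ravo-khung-ong-ing.
tense: -khung → remote past.
person: -ong → 1st person.
mood: -ing → indicative.

remote past, 1st person, indicative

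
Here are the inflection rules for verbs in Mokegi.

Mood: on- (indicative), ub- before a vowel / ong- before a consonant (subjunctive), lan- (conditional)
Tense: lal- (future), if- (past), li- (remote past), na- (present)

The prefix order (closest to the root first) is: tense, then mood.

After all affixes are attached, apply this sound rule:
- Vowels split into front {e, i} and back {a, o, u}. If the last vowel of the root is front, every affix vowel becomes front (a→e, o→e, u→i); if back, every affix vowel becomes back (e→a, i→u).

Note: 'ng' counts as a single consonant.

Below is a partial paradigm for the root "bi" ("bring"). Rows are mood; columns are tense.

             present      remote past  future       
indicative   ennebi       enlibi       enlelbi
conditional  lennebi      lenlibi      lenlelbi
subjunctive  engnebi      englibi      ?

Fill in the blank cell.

englelbi

Attach tense future lal- → lalbi.
Attach mood subjunctive ong- (before consonant 'l') → onglalbi.
Apply vowel harmony: onglalbi → englelbi.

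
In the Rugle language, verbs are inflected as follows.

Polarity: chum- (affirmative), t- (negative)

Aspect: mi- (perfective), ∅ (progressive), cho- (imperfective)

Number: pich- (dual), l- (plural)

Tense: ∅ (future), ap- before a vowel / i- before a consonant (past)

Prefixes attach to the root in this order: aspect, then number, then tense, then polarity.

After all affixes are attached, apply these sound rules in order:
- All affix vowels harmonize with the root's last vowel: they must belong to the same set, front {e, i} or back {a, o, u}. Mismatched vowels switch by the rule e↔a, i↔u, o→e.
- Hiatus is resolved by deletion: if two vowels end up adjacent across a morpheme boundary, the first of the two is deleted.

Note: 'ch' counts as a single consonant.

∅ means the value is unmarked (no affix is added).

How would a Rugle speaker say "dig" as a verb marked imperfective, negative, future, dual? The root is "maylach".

Attach aspect imperfective cho- → chomaylach.
Attach number dual pich- → pichchomaylach.
tense = future: zero marking, form stays pichchomaylach.
Attach polarity negative t- → tpichchomaylach.
Apply vowel harmony: tpichchomaylach → tpuchchomaylach.
Vowel deletion: no change.

tpuchchomaylach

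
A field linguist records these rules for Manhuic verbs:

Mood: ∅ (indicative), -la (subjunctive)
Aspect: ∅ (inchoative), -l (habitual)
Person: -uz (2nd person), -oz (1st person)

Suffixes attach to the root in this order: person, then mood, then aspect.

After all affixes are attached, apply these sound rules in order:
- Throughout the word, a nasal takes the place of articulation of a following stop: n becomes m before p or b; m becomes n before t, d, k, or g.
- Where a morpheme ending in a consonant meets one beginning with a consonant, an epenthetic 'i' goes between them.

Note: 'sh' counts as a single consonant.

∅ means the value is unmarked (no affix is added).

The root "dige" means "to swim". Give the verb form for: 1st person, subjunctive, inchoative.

Attach person 1st person -oz → digeoz.
Attach mood subjunctive -la → digeozla.
aspect = inchoative: zero marking, form stays digeozla.
Nasal assimilation: no change.
Apply epenthesis: digeozla → digeozila.

digeozila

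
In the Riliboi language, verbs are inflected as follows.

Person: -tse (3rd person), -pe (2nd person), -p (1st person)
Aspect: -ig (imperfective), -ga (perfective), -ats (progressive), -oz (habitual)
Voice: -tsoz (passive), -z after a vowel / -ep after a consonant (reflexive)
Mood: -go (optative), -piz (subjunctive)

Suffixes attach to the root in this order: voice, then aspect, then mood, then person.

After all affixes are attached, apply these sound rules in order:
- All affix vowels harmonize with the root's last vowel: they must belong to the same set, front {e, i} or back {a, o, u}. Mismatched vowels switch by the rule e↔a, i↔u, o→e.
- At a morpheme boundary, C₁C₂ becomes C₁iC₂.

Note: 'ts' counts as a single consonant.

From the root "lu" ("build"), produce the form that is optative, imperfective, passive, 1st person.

Attach voice passive -tsoz → lutsoz.
Attach aspect imperfective -ig → lutsozig.
Attach mood optative -go → lutsoziggo.
Attach person 1st person -p → lutsoziggop.
Apply vowel harmony: lutsoziggop → lutsozuggop.
Apply epenthesis: lutsozuggop → lutsozugigop.

lutsozugigop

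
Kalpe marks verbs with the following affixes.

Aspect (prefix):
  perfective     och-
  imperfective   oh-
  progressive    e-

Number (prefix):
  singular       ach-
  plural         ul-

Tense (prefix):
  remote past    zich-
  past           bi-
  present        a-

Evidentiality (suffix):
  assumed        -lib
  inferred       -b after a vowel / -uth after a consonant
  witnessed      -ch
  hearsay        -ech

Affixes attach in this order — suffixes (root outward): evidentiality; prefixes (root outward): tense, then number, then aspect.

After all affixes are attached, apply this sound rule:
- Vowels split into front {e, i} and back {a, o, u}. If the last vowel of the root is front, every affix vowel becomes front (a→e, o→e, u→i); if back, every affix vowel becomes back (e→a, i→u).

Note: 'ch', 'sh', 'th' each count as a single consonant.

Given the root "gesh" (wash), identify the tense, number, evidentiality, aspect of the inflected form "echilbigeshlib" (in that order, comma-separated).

past, plural, assumed, perfective

Segment: och-ul-bi-gesh-lib.
tense: bi- → past.
number: ul- → plural.
evidentiality: -lib → assumed.
aspect: och- → perfective.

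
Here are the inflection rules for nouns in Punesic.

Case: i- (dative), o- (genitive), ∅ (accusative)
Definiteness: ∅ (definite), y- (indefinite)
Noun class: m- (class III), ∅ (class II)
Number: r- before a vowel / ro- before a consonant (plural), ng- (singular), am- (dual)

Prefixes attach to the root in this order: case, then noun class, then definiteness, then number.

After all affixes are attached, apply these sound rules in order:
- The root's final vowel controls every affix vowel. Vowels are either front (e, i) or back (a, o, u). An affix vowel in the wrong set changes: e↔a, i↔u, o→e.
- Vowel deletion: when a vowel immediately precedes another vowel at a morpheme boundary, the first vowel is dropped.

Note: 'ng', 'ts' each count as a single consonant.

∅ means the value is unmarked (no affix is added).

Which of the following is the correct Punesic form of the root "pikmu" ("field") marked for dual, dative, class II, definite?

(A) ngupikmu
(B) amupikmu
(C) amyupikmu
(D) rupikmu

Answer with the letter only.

Attach case dative i- → ipikmu.
noun class = class II: zero marking, form stays ipikmu.
definiteness = definite: zero marking, form stays ipikmu.
Attach number dual am- → amipikmu.
Apply vowel harmony: amipikmu → amupikmu.
Vowel deletion: no change.
So the correct form is amupikmu, option (B).
(C) amyupikmu is wrong: it uses indefinite instead of definite for definiteness.
(D) rupikmu is wrong: it uses plural instead of dual for number.
(A) ngupikmu is wrong: it uses singular instead of dual for number.

B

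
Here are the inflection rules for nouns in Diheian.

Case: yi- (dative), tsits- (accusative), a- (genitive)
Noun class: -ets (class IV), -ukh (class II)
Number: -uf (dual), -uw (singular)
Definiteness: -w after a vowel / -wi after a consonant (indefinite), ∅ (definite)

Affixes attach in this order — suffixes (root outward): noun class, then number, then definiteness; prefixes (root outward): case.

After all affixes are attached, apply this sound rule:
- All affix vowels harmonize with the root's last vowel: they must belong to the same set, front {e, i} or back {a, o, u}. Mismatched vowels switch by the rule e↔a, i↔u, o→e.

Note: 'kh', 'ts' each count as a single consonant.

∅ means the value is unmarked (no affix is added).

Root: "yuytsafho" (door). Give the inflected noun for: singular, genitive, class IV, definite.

ayuytsafhoatsuw

Attach noun class class IV -ets → yuytsafhoets.
Attach case genitive a- → ayuytsafhoets.
Attach number singular -uw → ayuytsafhoetsuw.
definiteness = definite: zero marking, form stays ayuytsafhoetsuw.
Apply vowel harmony: ayuytsafhoetsuw → ayuytsafhoatsuw.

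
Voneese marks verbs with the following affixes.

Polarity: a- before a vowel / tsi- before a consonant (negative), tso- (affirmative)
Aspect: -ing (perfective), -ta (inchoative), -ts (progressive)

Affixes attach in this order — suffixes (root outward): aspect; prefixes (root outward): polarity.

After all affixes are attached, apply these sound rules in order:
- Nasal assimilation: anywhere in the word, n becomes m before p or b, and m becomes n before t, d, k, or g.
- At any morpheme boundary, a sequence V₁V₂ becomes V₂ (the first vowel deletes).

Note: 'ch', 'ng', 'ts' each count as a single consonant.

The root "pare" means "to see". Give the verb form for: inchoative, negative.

Attach aspect inchoative -ta → pareta.
Attach polarity negative tsi- (before consonant 'p') → tsipareta.
Nasal assimilation: no change.
Vowel deletion: no change.

tsipareta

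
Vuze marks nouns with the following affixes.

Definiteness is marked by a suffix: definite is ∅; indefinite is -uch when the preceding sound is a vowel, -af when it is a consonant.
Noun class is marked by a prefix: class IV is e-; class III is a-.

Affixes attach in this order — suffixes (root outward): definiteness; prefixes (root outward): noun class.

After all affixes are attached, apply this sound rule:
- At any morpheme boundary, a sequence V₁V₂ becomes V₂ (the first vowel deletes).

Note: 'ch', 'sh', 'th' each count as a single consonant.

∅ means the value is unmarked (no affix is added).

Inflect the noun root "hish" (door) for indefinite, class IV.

Attach definiteness indefinite -af (after consonant 'sh') → hishaf.
Attach noun class class IV e- → ehishaf.
Vowel deletion: no change.

ehishaf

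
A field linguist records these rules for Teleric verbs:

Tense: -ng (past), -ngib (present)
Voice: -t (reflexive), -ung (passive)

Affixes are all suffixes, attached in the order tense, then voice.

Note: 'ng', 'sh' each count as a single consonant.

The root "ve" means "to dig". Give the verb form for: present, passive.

Attach tense present -ngib → vengib.
Attach voice passive -ung → vengibung.

vengibung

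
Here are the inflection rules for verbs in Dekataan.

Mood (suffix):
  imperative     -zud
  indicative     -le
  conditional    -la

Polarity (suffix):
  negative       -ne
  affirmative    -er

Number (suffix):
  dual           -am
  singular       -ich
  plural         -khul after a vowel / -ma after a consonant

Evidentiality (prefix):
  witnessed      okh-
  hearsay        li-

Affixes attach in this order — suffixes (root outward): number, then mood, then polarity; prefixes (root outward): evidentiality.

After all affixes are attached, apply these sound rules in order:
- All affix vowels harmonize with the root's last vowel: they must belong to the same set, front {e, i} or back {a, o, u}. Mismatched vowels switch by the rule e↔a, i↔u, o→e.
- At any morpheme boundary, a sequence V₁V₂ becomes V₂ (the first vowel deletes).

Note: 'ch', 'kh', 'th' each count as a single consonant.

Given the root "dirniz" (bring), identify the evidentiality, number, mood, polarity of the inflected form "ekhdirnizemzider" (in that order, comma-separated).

Segment: okh-dirniz-am-zud-er.
evidentiality: okh- → witnessed.
number: -am → dual.
mood: -zud → imperative.
polarity: -er → affirmative.

witnessed, dual, imperative, affirmative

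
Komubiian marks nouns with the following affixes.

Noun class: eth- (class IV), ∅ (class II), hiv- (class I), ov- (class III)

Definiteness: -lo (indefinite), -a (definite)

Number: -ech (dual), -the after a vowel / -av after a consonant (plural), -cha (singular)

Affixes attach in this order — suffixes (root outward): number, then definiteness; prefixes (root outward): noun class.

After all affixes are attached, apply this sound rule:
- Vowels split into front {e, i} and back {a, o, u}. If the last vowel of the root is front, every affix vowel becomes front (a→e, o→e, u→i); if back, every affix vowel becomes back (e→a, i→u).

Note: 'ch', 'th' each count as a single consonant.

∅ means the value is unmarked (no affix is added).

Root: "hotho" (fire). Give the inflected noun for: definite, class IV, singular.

Attach number singular -cha → hothocha.
Attach noun class class IV eth- → ethhothocha.
Attach definiteness definite -a → ethhothochaa.
Apply vowel harmony: ethhothochaa → athhothochaa.

athhothochaa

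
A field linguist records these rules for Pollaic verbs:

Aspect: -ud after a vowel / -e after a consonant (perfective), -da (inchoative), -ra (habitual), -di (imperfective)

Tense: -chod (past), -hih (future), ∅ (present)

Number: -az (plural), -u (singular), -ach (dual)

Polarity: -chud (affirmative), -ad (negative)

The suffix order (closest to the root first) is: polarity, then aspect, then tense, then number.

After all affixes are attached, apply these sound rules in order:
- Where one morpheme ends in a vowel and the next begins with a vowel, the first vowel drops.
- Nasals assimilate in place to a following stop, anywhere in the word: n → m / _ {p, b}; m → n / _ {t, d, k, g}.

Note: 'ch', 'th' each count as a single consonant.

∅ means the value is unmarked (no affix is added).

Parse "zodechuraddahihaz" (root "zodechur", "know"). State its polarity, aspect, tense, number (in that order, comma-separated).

negative, inchoative, future, plural

Segment: zodechur-ad-da-hih-az.
polarity: -ad → negative.
aspect: -da → inchoative.
tense: -hih → future.
number: -az → plural.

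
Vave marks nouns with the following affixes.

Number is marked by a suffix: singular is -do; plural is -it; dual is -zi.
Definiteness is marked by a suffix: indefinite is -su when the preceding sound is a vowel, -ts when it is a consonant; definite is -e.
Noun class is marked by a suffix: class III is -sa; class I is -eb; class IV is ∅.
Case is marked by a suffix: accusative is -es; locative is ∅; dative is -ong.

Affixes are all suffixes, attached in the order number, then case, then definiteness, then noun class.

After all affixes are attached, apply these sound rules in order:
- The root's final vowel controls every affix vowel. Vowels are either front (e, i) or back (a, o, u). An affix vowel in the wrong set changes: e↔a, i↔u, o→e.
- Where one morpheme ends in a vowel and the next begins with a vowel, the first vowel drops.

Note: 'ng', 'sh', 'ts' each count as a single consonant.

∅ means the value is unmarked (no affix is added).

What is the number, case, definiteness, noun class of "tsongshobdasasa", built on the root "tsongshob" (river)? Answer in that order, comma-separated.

singular, accusative, definite, class III

Segment: tsongshob-do-es-e-sa.
number: -do → singular.
case: -es → accusative.
definiteness: -e → definite.
noun class: -sa → class III.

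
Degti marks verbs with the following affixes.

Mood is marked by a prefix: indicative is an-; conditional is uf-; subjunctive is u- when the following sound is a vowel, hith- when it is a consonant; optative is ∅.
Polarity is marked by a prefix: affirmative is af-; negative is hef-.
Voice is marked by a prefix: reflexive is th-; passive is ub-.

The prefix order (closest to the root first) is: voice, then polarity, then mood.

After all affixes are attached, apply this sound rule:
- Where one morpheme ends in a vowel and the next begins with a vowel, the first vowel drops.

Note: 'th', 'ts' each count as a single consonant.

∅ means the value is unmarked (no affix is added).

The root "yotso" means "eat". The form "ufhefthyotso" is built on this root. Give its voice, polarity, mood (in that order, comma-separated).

reflexive, negative, conditional

Segment: uf-hef-th-yotso.
voice: th- → reflexive.
polarity: hef- → negative.
mood: uf- → conditional.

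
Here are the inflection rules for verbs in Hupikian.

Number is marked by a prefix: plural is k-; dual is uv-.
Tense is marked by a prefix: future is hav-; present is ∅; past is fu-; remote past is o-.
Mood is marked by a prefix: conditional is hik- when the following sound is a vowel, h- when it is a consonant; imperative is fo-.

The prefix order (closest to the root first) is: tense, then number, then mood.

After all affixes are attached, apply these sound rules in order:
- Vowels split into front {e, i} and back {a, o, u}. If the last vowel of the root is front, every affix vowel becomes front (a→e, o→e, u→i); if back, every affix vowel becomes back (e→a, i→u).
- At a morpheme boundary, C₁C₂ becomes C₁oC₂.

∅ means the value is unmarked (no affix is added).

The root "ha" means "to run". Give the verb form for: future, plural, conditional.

Attach tense future hav- → havha.
Attach number plural k- → khavha.
Attach mood conditional h- (before consonant 'k') → hkhavha.
Vowel harmony: no change.
Apply epenthesis: hkhavha → hokohavoha.

hokohavoha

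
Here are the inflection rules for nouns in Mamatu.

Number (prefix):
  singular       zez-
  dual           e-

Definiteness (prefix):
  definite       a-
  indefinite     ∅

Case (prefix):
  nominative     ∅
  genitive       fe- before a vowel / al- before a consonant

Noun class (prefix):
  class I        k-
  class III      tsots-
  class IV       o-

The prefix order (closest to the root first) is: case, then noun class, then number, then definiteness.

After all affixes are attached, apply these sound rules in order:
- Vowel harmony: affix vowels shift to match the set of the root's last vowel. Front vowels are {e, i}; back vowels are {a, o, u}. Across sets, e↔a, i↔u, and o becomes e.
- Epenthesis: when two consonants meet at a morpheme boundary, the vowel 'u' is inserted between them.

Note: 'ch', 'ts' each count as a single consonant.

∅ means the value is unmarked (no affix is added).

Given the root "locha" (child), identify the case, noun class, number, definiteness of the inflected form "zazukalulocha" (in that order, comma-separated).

genitive, class I, singular, indefinite

Segment: zez-k-al-locha.
case: fe/al- → genitive.
noun class: k- → class I.
number: zez- → singular.
definiteness: ∅ → indefinite.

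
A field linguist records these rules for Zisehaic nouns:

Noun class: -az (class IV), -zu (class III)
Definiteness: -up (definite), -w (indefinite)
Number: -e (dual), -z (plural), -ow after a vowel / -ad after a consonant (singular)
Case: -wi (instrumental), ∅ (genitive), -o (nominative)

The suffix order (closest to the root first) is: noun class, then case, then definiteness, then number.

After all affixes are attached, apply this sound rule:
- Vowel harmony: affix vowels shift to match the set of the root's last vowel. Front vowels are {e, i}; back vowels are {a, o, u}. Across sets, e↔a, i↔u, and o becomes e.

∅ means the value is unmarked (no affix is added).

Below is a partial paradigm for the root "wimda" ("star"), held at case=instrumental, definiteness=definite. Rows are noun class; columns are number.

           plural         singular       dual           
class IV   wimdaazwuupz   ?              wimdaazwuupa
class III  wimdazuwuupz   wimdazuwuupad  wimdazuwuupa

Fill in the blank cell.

Attach noun class class IV -az → wimdaaz.
Attach case instrumental -wi → wimdaazwi.
Attach definiteness definite -up → wimdaazwiup.
Attach number singular -ad (after consonant 'p') → wimdaazwiupad.
Apply vowel harmony: wimdaazwiupad → wimdaazwuupad.

wimdaazwuupad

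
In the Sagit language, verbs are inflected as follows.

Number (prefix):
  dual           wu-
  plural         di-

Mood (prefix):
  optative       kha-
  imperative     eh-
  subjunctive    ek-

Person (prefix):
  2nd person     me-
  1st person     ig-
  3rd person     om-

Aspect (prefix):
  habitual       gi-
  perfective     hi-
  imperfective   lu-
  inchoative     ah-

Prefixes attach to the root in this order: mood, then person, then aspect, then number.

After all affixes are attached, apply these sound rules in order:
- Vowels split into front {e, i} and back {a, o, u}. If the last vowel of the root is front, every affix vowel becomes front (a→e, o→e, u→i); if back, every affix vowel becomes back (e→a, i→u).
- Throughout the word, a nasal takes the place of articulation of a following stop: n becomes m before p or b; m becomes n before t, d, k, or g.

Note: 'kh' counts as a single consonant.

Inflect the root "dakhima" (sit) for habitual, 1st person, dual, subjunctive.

wuguugakdakhima

Attach mood subjunctive ek- → ekdakhima.
Attach person 1st person ig- → igekdakhima.
Attach aspect habitual gi- → giigekdakhima.
Attach number dual wu- → wugiigekdakhima.
Apply vowel harmony: wugiigekdakhima → wuguugakdakhima.
Nasal assimilation: no change.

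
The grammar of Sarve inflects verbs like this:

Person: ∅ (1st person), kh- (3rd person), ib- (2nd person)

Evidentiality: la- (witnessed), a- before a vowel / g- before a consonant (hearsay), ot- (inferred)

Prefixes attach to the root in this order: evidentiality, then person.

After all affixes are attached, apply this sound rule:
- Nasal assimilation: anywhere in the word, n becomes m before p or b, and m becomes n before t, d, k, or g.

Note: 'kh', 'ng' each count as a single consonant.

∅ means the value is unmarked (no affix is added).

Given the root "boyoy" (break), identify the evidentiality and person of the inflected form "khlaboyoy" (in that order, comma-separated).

Segment: kh-la-boyoy.
evidentiality: la- → witnessed.
person: kh- → 3rd person.

witnessed, 3rd person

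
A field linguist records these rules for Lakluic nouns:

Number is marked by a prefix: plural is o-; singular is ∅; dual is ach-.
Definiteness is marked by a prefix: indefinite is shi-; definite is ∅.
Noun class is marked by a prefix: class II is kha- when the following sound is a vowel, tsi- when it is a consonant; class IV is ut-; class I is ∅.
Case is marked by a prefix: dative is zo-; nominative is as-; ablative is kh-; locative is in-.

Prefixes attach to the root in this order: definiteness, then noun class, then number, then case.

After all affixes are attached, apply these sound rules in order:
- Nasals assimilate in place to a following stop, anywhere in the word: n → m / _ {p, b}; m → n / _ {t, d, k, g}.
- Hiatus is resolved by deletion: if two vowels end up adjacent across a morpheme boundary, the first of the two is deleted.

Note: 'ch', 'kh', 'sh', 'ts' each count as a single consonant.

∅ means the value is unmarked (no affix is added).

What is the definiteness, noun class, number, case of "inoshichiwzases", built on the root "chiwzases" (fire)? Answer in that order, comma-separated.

Segment: in-o-shi-chiwzases.
definiteness: shi- → indefinite.
noun class: ∅ → class I.
number: o- → plural.
case: in- → locative.

indefinite, class I, plural, locative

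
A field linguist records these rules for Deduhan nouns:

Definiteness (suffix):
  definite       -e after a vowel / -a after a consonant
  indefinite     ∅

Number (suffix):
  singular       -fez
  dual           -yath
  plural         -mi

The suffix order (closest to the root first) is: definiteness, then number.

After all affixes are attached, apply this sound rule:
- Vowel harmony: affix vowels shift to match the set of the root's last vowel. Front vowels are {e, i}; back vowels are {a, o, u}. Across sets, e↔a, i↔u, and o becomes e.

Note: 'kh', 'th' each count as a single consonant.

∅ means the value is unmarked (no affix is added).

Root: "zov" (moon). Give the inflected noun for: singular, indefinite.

zovfaz

definiteness = indefinite: zero marking, form stays zov.
Attach number singular -fez → zovfez.
Apply vowel harmony: zovfez → zovfaz.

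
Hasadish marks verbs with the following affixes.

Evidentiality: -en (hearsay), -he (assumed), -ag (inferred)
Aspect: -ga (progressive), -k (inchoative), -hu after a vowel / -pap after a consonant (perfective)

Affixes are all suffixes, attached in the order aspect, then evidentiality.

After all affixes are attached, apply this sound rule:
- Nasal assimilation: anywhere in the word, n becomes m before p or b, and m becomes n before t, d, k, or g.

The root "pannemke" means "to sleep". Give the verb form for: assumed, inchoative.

pannenkekhe

Attach aspect inchoative -k → pannemkek.
Attach evidentiality assumed -he → pannemkekhe.
Apply nasal assimilation: pannemkekhe → pannenkekhe.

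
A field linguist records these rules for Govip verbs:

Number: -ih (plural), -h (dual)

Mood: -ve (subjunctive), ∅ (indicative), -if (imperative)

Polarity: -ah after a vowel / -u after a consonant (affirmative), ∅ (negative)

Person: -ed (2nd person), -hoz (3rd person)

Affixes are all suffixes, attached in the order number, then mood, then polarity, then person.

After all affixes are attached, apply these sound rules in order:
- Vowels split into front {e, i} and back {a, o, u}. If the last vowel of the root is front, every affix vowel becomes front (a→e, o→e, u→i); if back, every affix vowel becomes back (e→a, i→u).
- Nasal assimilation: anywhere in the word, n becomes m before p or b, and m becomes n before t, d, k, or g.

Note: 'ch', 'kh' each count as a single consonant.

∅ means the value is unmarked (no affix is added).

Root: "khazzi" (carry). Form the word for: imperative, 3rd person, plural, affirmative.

khazziihifihez

Attach number plural -ih → khazziih.
Attach mood imperative -if → khazziihif.
Attach polarity affirmative -u (after consonant 'f') → khazziihifu.
Attach person 3rd person -hoz → khazziihifuhoz.
Apply vowel harmony: khazziihifuhoz → khazziihifihez.
Nasal assimilation: no change.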